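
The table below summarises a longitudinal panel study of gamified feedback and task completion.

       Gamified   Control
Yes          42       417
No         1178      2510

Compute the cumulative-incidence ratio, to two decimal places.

Reading the table with exposure as columns: a = 42 (Gamified, case), b = 1178 (Gamified, non-case), c = 417 (Control, case), d = 2510.
Risk in exposed = 42/1220 = 0.03443; risk in unexposed = 417/2927 = 0.14247.
RR = 0.03443 / 0.14247 = 0.24164
The risk is 76% lower among the exposed than among the unexposed.

0.24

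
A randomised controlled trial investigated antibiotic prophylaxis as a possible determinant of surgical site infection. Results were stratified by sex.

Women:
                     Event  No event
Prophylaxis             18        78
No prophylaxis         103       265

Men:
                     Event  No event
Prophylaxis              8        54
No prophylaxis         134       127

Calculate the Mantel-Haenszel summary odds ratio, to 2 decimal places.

OR_MH = Σ(aᵢdᵢ/nᵢ) / Σ(bᵢcᵢ/nᵢ), where nᵢ is the stratum total.
Stratum 1 (Women): n = 464; a·d/n = 18·265/464 = 10.2802; b·c/n = 78·103/464 = 17.3147
Stratum 2 (Men): n = 323; a·d/n = 8·127/323 = 3.1455; b·c/n = 54·134/323 = 22.4025
OR_MH = (10.2802 + 3.1455) / (17.3147 + 22.4025) = 13.4257 / 39.7171 = 0.33803

0.34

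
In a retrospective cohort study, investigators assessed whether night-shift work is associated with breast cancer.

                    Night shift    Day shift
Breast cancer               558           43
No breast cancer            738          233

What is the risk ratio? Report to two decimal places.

Reading the table with exposure as columns: a = 558 (Night shift, case), b = 738 (Night shift, non-case), c = 43 (Day shift, case), d = 233.
Risk in exposed = 558/1296 = 0.43056; risk in unexposed = 43/276 = 0.15580.
RR = 0.43056 / 0.15580 = 2.76357
The risk among the exposed is 2.76 times that among the unexposed.

2.76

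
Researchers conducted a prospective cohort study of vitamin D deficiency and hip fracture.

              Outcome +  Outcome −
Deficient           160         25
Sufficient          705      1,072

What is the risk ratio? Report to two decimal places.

Cells: a = 160, b = 25, c = 705, d = 1072.
Risk in exposed = 160/185 = 0.86486; risk in unexposed = 705/1777 = 0.39674.
RR = 0.86486 / 0.39674 = 2.17995
The risk among the exposed is 2.18 times that among the unexposed.

2.18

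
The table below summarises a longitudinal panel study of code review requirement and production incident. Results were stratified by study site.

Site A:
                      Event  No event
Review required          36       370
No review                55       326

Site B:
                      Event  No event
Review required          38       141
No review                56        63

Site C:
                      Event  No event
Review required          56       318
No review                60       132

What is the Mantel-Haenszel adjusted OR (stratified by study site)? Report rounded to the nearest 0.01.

OR_MH = Σ(aᵢdᵢ/nᵢ) / Σ(bᵢcᵢ/nᵢ), where nᵢ is the stratum total.
Stratum 1 (Site A): n = 787; a·d/n = 36·326/787 = 14.9123; b·c/n = 370·55/787 = 25.8577
Stratum 2 (Site B): n = 298; a·d/n = 38·63/298 = 8.0336; b·c/n = 141·56/298 = 26.4966
Stratum 3 (Site C): n = 566; a·d/n = 56·132/566 = 13.0601; b·c/n = 318·60/566 = 33.7102
OR_MH = (14.9123 + 8.0336 + 13.0601) / (25.8577 + 26.4966 + 33.7102) = 36.0060 / 86.0646 = 0.41836

0.42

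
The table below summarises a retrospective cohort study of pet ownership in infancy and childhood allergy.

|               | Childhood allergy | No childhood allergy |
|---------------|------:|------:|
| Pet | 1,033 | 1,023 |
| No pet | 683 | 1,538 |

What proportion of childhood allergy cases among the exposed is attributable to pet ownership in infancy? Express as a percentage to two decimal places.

38.79

Cells: a = 1033, b = 1023, c = 683, d = 1538.
Risk in exposed = 1033/2056 = 0.50243; risk in unexposed = 683/2221 = 0.30752.
RR = 0.50243/0.30752 = 1.63382
AR% = (RR − 1)/RR × 100 = (1.63382 − 1)/1.63382 × 100 = 38.7939%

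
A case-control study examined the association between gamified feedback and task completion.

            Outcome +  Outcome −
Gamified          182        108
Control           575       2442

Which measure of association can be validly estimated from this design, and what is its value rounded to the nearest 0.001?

Cells: a = 182, b = 108, c = 575, d = 2442.
This is a case-control study: participants were sampled on outcome status, so risks in the source population cannot be estimated directly — relative risk is not valid here. The odds ratio is the appropriate measure.
OR = (a·d)/(b·c) = (182 × 2442) / (108 × 575) = 444444 / 62100 = 7.15691

7.157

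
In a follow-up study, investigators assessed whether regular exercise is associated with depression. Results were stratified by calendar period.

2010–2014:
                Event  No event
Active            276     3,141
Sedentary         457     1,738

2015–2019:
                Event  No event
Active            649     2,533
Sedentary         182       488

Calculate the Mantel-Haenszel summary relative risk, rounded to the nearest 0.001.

RR_MH = Σ(aᵢ·n₀ᵢ/nᵢ) / Σ(cᵢ·n₁ᵢ/nᵢ), with n₁ᵢ = aᵢ+bᵢ (exposed), n₀ᵢ = cᵢ+dᵢ (unexposed), nᵢ = n₁ᵢ+n₀ᵢ.
Stratum 1 (2010–2014): n₁ = 3417, n₀ = 2195, n = 5612; a·n₀/n = 276·2195/5612 = 107.9508; c·n₁/n = 457·3417/5612 = 278.2553
Stratum 2 (2015–2019): n₁ = 3182, n₀ = 670, n = 3852; a·n₀/n = 649·670/3852 = 112.8842; c·n₁/n = 182·3182/3852 = 150.3437
RR_MH = (107.9508 + 112.8842) / (278.2553 + 150.3437) = 220.8350 / 428.5991 = 0.51525

0.515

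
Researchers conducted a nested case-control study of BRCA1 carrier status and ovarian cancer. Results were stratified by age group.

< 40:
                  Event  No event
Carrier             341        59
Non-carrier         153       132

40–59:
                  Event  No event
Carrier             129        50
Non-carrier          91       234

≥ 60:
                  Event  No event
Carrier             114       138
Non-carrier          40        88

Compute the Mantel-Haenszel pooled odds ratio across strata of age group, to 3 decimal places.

4.138

OR_MH = Σ(aᵢdᵢ/nᵢ) / Σ(bᵢcᵢ/nᵢ), where nᵢ is the stratum total.
Stratum 1 (< 40): n = 685; a·d/n = 341·132/685 = 65.7109; b·c/n = 59·153/685 = 13.1781
Stratum 2 (40–59): n = 504; a·d/n = 129·234/504 = 59.8929; b·c/n = 50·91/504 = 9.0278
Stratum 3 (≥ 60): n = 380; a·d/n = 114·88/380 = 26.4000; b·c/n = 138·40/380 = 14.5263
OR_MH = (65.7109 + 59.8929 + 26.4000) / (13.1781 + 9.0278 + 14.5263) = 152.0038 / 36.7322 = 4.13816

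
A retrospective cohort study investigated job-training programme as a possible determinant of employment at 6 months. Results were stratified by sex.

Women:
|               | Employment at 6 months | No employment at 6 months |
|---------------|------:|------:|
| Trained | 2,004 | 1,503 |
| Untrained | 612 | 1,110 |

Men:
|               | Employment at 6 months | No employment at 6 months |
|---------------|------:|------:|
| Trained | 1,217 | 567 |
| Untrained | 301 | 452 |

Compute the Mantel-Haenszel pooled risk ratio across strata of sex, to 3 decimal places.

1.641

RR_MH = Σ(aᵢ·n₀ᵢ/nᵢ) / Σ(cᵢ·n₁ᵢ/nᵢ), with n₁ᵢ = aᵢ+bᵢ (exposed), n₀ᵢ = cᵢ+dᵢ (unexposed), nᵢ = n₁ᵢ+n₀ᵢ.
Stratum 1 (Women): n₁ = 3507, n₀ = 1722, n = 5229; a·n₀/n = 2004·1722/5229 = 659.9518; c·n₁/n = 612·3507/5229 = 410.4578
Stratum 2 (Men): n₁ = 1784, n₀ = 753, n = 2537; a·n₀/n = 1217·753/2537 = 361.2144; c·n₁/n = 301·1784/2537 = 211.6610
RR_MH = (659.9518 + 361.2144) / (410.4578 + 211.6610) = 1021.1662 / 622.1188 = 1.64143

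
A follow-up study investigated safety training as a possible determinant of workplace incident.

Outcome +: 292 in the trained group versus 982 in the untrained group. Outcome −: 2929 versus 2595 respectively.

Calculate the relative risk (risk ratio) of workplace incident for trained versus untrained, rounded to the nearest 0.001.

From the description: a = 292, b = 2929, c = 982, d = 2595.
Risk in exposed = 292/3221 = 0.09066; risk in unexposed = 982/3577 = 0.27453.
RR = 0.09066 / 0.27453 = 0.33022
The risk is 67% lower among the exposed than among the unexposed.

0.330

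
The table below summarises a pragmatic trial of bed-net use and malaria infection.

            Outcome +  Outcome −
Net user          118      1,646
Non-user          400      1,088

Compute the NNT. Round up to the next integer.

Risk in treated group = 118/1764 = 0.06689; risk in control = 400/1488 = 0.26882.
Absolute risk reduction = 0.26882 − 0.06689 = 0.20192
NNT = 1 / ARR = 1 / 0.20192 = 4.952 → round up → 5

5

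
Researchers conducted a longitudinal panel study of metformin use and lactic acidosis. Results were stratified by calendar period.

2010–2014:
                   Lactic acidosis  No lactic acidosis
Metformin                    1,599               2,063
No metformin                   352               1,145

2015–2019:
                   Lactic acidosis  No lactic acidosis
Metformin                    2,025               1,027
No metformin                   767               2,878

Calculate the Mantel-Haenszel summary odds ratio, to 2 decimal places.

OR_MH = Σ(aᵢdᵢ/nᵢ) / Σ(bᵢcᵢ/nᵢ), where nᵢ is the stratum total.
Stratum 1 (2010–2014): n = 5159; a·d/n = 1599·1145/5159 = 354.8856; b·c/n = 2063·352/5159 = 140.7591
Stratum 2 (2015–2019): n = 6697; a·d/n = 2025·2878/6697 = 870.2329; b·c/n = 1027·767/6697 = 117.6212
OR_MH = (354.8856 + 870.2329) / (140.7591 + 117.6212) = 1225.1186 / 258.3802 = 4.74153

4.74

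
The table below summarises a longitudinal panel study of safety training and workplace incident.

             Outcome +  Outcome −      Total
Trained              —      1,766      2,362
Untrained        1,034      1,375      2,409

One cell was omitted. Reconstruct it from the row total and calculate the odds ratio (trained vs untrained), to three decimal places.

0.449

The missing cell is in the exposed row: 2362 − 1766 = 596.
So a = 596, b = 1766, c = 1034, d = 1375.
OR = (a·d)/(b·c) = (596 × 1375) / (1766 × 1034) = 819500 / 1826044 = 0.44878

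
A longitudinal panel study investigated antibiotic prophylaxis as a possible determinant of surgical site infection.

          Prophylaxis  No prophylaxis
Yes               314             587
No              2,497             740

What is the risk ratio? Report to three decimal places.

0.253

Reading the table with exposure as columns: a = 314 (Prophylaxis, case), b = 2497 (Prophylaxis, non-case), c = 587 (No prophylaxis, case), d = 740.
Risk in exposed = 314/2811 = 0.11170; risk in unexposed = 587/1327 = 0.44235.
RR = 0.11170 / 0.44235 = 0.25252
The risk is 75% lower among the exposed than among the unexposed.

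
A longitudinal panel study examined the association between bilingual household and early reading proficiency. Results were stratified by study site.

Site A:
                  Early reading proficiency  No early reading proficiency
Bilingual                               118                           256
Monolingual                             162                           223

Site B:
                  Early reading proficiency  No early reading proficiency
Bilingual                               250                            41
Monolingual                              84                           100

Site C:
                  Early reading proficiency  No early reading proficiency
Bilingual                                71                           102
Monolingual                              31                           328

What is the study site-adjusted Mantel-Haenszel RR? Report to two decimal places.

1.45

RR_MH = Σ(aᵢ·n₀ᵢ/nᵢ) / Σ(cᵢ·n₁ᵢ/nᵢ), with n₁ᵢ = aᵢ+bᵢ (exposed), n₀ᵢ = cᵢ+dᵢ (unexposed), nᵢ = n₁ᵢ+n₀ᵢ.
Stratum 1 (Site A): n₁ = 374, n₀ = 385, n = 759; a·n₀/n = 118·385/759 = 59.8551; c·n₁/n = 162·374/759 = 79.8261
Stratum 2 (Site B): n₁ = 291, n₀ = 184, n = 475; a·n₀/n = 250·184/475 = 96.8421; c·n₁/n = 84·291/475 = 51.4611
Stratum 3 (Site C): n₁ = 173, n₀ = 359, n = 532; a·n₀/n = 71·359/532 = 47.9117; c·n₁/n = 31·173/532 = 10.0808
RR_MH = (59.8551 + 96.8421 + 47.9117) / (79.8261 + 51.4611 + 10.0808) = 204.6088 / 141.3680 = 1.44735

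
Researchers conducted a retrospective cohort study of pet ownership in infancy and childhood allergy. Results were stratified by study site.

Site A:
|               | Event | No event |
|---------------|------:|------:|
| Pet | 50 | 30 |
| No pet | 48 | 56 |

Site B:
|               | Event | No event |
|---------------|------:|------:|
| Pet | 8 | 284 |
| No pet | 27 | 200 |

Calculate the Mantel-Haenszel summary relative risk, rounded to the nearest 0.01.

RR_MH = Σ(aᵢ·n₀ᵢ/nᵢ) / Σ(cᵢ·n₁ᵢ/nᵢ), with n₁ᵢ = aᵢ+bᵢ (exposed), n₀ᵢ = cᵢ+dᵢ (unexposed), nᵢ = n₁ᵢ+n₀ᵢ.
Stratum 1 (Site A): n₁ = 80, n₀ = 104, n = 184; a·n₀/n = 50·104/184 = 28.2609; c·n₁/n = 48·80/184 = 20.8696
Stratum 2 (Site B): n₁ = 292, n₀ = 227, n = 519; a·n₀/n = 8·227/519 = 3.4990; c·n₁/n = 27·292/519 = 15.1908
RR_MH = (28.2609 + 3.4990) / (20.8696 + 15.1908) = 31.7599 / 36.0603 = 0.88074

0.88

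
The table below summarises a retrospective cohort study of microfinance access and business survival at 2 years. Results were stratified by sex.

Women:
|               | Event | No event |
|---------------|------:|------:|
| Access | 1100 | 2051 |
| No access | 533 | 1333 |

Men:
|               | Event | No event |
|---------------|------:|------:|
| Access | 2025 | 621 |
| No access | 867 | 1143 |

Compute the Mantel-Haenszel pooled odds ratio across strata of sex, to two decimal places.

2.37

OR_MH = Σ(aᵢdᵢ/nᵢ) / Σ(bᵢcᵢ/nᵢ), where nᵢ is the stratum total.
Stratum 1 (Women): n = 5017; a·d/n = 1100·1333/5017 = 292.2663; b·c/n = 2051·533/5017 = 217.8958
Stratum 2 (Men): n = 4656; a·d/n = 2025·1143/4656 = 497.1166; b·c/n = 621·867/4656 = 115.6372
OR_MH = (292.2663 + 497.1166) / (217.8958 + 115.6372) = 789.3829 / 333.5330 = 2.36673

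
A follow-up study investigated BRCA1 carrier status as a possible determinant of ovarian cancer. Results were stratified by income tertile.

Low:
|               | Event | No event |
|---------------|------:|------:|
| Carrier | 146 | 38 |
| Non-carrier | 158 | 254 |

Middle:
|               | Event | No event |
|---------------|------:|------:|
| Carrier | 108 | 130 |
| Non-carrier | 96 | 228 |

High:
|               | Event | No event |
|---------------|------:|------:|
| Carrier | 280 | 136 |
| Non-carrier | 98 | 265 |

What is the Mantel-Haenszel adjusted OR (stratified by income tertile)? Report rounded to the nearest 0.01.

OR_MH = Σ(aᵢdᵢ/nᵢ) / Σ(bᵢcᵢ/nᵢ), where nᵢ is the stratum total.
Stratum 1 (Low): n = 596; a·d/n = 146·254/596 = 62.2215; b·c/n = 38·158/596 = 10.0738
Stratum 2 (Middle): n = 562; a·d/n = 108·228/562 = 43.8149; b·c/n = 130·96/562 = 22.2064
Stratum 3 (High): n = 779; a·d/n = 280·265/779 = 95.2503; b·c/n = 136·98/779 = 17.1091
OR_MH = (62.2215 + 43.8149 + 95.2503) / (10.0738 + 22.2064 + 17.1091) = 201.2867 / 49.3893 = 4.07551

4.08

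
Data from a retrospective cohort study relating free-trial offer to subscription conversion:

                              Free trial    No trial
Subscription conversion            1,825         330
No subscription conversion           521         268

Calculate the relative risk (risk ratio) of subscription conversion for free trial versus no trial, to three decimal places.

1.410

Reading the table with exposure as columns: a = 1825 (Free trial, case), b = 521 (Free trial, non-case), c = 330 (No trial, case), d = 268.
Risk in exposed = 1825/2346 = 0.77792; risk in unexposed = 330/598 = 0.55184.
RR = 0.77792 / 0.55184 = 1.40969
The risk among the exposed is 1.41 times that among the unexposed.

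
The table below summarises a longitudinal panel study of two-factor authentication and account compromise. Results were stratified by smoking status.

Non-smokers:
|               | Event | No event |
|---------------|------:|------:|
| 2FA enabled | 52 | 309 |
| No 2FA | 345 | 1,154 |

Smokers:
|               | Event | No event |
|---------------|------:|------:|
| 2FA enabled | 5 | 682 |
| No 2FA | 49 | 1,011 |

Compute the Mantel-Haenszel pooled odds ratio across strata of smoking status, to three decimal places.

0.460

OR_MH = Σ(aᵢdᵢ/nᵢ) / Σ(bᵢcᵢ/nᵢ), where nᵢ is the stratum total.
Stratum 1 (Non-smokers): n = 1860; a·d/n = 52·1154/1860 = 32.2624; b·c/n = 309·345/1860 = 57.3145
Stratum 2 (Smokers): n = 1747; a·d/n = 5·1011/1747 = 2.8935; b·c/n = 682·49/1747 = 19.1288
OR_MH = (32.2624 + 2.8935) / (57.3145 + 19.1288) = 35.1559 / 76.4433 = 0.45990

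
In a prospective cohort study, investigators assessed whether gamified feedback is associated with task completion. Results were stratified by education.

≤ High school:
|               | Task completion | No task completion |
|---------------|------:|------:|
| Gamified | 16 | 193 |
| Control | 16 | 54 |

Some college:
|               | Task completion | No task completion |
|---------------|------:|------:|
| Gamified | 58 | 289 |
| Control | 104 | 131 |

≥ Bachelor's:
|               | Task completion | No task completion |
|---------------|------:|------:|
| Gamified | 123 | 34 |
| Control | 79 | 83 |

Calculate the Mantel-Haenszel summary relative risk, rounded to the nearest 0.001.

RR_MH = Σ(aᵢ·n₀ᵢ/nᵢ) / Σ(cᵢ·n₁ᵢ/nᵢ), with n₁ᵢ = aᵢ+bᵢ (exposed), n₀ᵢ = cᵢ+dᵢ (unexposed), nᵢ = n₁ᵢ+n₀ᵢ.
Stratum 1 (≤ High school): n₁ = 209, n₀ = 70, n = 279; a·n₀/n = 16·70/279 = 4.0143; c·n₁/n = 16·209/279 = 11.9857
Stratum 2 (Some college): n₁ = 347, n₀ = 235, n = 582; a·n₀/n = 58·235/582 = 23.4192; c·n₁/n = 104·347/582 = 62.0069
Stratum 3 (≥ Bachelor's): n₁ = 157, n₀ = 162, n = 319; a·n₀/n = 123·162/319 = 62.4639; c·n₁/n = 79·157/319 = 38.8809
RR_MH = (4.0143 + 23.4192 + 62.4639) / (11.9857 + 62.0069 + 38.8809) = 89.8975 / 112.8734 = 0.79645

0.796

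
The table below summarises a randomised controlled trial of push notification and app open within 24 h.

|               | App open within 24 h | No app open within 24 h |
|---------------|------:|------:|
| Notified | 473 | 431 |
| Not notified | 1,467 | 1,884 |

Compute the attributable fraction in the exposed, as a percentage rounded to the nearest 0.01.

Cells: a = 473, b = 431, c = 1467, d = 1884.
Risk in exposed = 473/904 = 0.52323; risk in unexposed = 1467/3351 = 0.43778.
RR = 0.52323/0.43778 = 1.19519
AR% = (RR − 1)/RR × 100 = (1.19519 − 1)/1.19519 × 100 = 16.3313%

16.33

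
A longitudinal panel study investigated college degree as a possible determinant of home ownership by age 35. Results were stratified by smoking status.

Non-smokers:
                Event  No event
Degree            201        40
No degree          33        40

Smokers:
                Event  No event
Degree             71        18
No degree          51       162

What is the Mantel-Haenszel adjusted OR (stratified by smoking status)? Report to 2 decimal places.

8.79

OR_MH = Σ(aᵢdᵢ/nᵢ) / Σ(bᵢcᵢ/nᵢ), where nᵢ is the stratum total.
Stratum 1 (Non-smokers): n = 314; a·d/n = 201·40/314 = 25.6051; b·c/n = 40·33/314 = 4.2038
Stratum 2 (Smokers): n = 302; a·d/n = 71·162/302 = 38.0861; b·c/n = 18·51/302 = 3.0397
OR_MH = (25.6051 + 38.0861) / (4.2038 + 3.0397) = 63.6912 / 7.2436 = 8.79281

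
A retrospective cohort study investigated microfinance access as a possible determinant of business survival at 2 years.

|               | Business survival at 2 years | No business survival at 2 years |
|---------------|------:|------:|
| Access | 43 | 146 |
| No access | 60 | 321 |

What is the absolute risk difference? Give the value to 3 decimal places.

0.070

Cells: a = 43, b = 146, c = 60, d = 321.
Risk in exposed = 43/189 = 0.227513; risk in unexposed = 60/381 = 0.157480.
Risk difference = 0.227513 − 0.157480 = 0.070033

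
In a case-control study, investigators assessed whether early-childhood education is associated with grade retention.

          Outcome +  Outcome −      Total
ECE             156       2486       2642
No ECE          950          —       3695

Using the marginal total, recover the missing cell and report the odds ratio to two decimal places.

The missing cell is in the unexposed row: 3695 − 950 = 2745.
So a = 156, b = 2486, c = 950, d = 2745.
OR = (a·d)/(b·c) = (156 × 2745) / (2486 × 950) = 428220 / 2361700 = 0.18132

0.18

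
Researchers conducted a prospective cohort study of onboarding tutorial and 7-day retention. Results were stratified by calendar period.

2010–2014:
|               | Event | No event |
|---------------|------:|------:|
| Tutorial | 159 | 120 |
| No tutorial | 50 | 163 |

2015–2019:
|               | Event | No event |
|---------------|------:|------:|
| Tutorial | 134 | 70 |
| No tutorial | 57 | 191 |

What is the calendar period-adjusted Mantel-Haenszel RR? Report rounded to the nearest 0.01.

2.63

RR_MH = Σ(aᵢ·n₀ᵢ/nᵢ) / Σ(cᵢ·n₁ᵢ/nᵢ), with n₁ᵢ = aᵢ+bᵢ (exposed), n₀ᵢ = cᵢ+dᵢ (unexposed), nᵢ = n₁ᵢ+n₀ᵢ.
Stratum 1 (2010–2014): n₁ = 279, n₀ = 213, n = 492; a·n₀/n = 159·213/492 = 68.8354; c·n₁/n = 50·279/492 = 28.3537
Stratum 2 (2015–2019): n₁ = 204, n₀ = 248, n = 452; a·n₀/n = 134·248/452 = 73.5221; c·n₁/n = 57·204/452 = 25.7257
RR_MH = (68.8354 + 73.5221) / (28.3537 + 25.7257) = 142.3575 / 54.0793 = 2.63238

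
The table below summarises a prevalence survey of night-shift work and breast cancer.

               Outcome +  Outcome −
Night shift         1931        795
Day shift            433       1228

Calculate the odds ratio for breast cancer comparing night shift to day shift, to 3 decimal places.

Cells: a = 1931, b = 795, c = 433, d = 1228.
OR = (a·d)/(b·c) = (1931 × 1228) / (795 × 433) = 2371268 / 344235 = 6.88852
The odds of breast cancer are about 6.89 times as high in the night shift group.

6.889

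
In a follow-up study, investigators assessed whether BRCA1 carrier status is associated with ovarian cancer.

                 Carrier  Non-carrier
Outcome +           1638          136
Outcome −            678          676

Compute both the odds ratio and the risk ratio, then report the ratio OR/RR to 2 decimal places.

2.84

Reading the table with exposure as columns: a = 1638 (Carrier, case), b = 678 (Carrier, non-case), c = 136 (Non-carrier, case), d = 676.
OR = (1638·676)/(678·136) = 1107288/92208 = 12.00859
Risk in exposed = 1638/2316 = 0.70725; risk in unexposed = 136/812 = 0.16749; RR = 4.22272
OR/RR = 12.00859 / 4.22272 = 2.84380
The outcome is not rare, so the OR lies further from 1 than the RR.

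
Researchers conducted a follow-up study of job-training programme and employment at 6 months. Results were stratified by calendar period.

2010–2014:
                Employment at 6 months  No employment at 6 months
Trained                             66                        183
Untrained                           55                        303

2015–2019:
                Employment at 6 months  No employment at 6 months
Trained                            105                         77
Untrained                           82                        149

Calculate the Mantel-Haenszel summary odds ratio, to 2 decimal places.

2.22

OR_MH = Σ(aᵢdᵢ/nᵢ) / Σ(bᵢcᵢ/nᵢ), where nᵢ is the stratum total.
Stratum 1 (2010–2014): n = 607; a·d/n = 66·303/607 = 32.9456; b·c/n = 183·55/607 = 16.5815
Stratum 2 (2015–2019): n = 413; a·d/n = 105·149/413 = 37.8814; b·c/n = 77·82/413 = 15.2881
OR_MH = (32.9456 + 37.8814) / (16.5815 + 15.2881) = 70.8270 / 31.8697 = 2.22239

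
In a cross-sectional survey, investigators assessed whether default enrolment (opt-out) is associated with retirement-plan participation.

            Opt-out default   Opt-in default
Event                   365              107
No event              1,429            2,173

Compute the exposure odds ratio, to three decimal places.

5.187

Reading the table with exposure as columns: a = 365 (Opt-out default, case), b = 1429 (Opt-out default, non-case), c = 107 (Opt-in default, case), d = 2173.
OR = (a·d)/(b·c) = (365 × 2173) / (1429 × 107) = 793145 / 152903 = 5.18724
The odds of retirement-plan participation are about 5.19 times as high in the opt-out default group.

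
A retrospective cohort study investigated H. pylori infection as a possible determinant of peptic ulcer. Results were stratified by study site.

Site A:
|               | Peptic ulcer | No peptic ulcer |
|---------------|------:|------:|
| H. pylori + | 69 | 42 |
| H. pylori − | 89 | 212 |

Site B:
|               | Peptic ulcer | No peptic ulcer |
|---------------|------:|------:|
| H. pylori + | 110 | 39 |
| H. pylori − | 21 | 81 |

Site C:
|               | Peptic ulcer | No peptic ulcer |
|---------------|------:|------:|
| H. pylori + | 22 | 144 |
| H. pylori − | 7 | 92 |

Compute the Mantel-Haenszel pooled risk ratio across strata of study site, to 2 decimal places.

2.53

RR_MH = Σ(aᵢ·n₀ᵢ/nᵢ) / Σ(cᵢ·n₁ᵢ/nᵢ), with n₁ᵢ = aᵢ+bᵢ (exposed), n₀ᵢ = cᵢ+dᵢ (unexposed), nᵢ = n₁ᵢ+n₀ᵢ.
Stratum 1 (Site A): n₁ = 111, n₀ = 301, n = 412; a·n₀/n = 69·301/412 = 50.4102; c·n₁/n = 89·111/412 = 23.9782
Stratum 2 (Site B): n₁ = 149, n₀ = 102, n = 251; a·n₀/n = 110·102/251 = 44.7012; c·n₁/n = 21·149/251 = 12.4661
Stratum 3 (Site C): n₁ = 166, n₀ = 99, n = 265; a·n₀/n = 22·99/265 = 8.2189; c·n₁/n = 7·166/265 = 4.3849
RR_MH = (50.4102 + 44.7012 + 8.2189) / (23.9782 + 12.4661 + 4.3849) = 103.3303 / 40.8292 = 2.53079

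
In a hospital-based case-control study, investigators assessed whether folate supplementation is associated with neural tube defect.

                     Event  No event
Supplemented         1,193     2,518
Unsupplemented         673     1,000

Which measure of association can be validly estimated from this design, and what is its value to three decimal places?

0.704

Cells: a = 1193, b = 2518, c = 673, d = 1000.
This is a hospital-based case-control study: participants were sampled on outcome status, so risks in the source population cannot be estimated directly — relative risk is not valid here. The odds ratio is the appropriate measure.
OR = (a·d)/(b·c) = (1193 × 1000) / (2518 × 673) = 1193000 / 1694614 = 0.70400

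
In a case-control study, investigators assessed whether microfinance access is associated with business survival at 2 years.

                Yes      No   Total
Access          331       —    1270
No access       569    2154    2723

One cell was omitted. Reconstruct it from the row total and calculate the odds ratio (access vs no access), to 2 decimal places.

1.33

The missing cell is in the exposed row: 1270 − 331 = 939.
So a = 331, b = 939, c = 569, d = 2154.
OR = (a·d)/(b·c) = (331 × 2154) / (939 × 569) = 712974 / 534291 = 1.33443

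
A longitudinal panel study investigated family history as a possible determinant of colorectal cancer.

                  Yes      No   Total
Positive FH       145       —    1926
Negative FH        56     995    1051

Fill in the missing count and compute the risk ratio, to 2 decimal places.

1.41

The missing cell is in the exposed row: 1926 − 145 = 1781.
So a = 145, b = 1781, c = 56, d = 995.
RR = [a/(a+b)] / [c/(c+d)] = (145/1926) / (56/1051) = 0.07529/0.05328 = 1.41295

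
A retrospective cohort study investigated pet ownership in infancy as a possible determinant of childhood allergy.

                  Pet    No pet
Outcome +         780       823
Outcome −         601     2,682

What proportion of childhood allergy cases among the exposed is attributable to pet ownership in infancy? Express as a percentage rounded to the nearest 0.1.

58.4

Reading the table with exposure as columns: a = 780 (Pet, case), b = 601 (Pet, non-case), c = 823 (No pet, case), d = 2682.
Risk in exposed = 780/1381 = 0.56481; risk in unexposed = 823/3505 = 0.23481.
RR = 0.56481/0.23481 = 2.40541
AR% = (RR − 1)/RR × 100 = (2.40541 − 1)/2.40541 × 100 = 58.4270%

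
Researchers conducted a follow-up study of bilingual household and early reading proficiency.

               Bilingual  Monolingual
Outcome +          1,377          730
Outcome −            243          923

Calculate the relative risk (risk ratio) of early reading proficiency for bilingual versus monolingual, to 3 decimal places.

Reading the table with exposure as columns: a = 1377 (Bilingual, case), b = 243 (Bilingual, non-case), c = 730 (Monolingual, case), d = 923.
Risk in exposed = 1377/1620 = 0.85000; risk in unexposed = 730/1653 = 0.44162.
RR = 0.85000 / 0.44162 = 1.92473
The risk among the exposed is 1.92 times that among the unexposed.

1.925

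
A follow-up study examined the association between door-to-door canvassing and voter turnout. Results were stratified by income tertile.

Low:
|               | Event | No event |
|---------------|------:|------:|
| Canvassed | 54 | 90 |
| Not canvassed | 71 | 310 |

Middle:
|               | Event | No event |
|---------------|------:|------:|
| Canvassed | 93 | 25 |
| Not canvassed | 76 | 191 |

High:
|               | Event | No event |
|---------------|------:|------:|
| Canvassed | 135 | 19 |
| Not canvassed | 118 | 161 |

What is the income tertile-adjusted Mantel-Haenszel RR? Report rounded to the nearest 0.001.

RR_MH = Σ(aᵢ·n₀ᵢ/nᵢ) / Σ(cᵢ·n₁ᵢ/nᵢ), with n₁ᵢ = aᵢ+bᵢ (exposed), n₀ᵢ = cᵢ+dᵢ (unexposed), nᵢ = n₁ᵢ+n₀ᵢ.
Stratum 1 (Low): n₁ = 144, n₀ = 381, n = 525; a·n₀/n = 54·381/525 = 39.1886; c·n₁/n = 71·144/525 = 19.4743
Stratum 2 (Middle): n₁ = 118, n₀ = 267, n = 385; a·n₀/n = 93·267/385 = 64.4961; c·n₁/n = 76·118/385 = 23.2935
Stratum 3 (High): n₁ = 154, n₀ = 279, n = 433; a·n₀/n = 135·279/433 = 86.9861; c·n₁/n = 118·154/433 = 41.9677
RR_MH = (39.1886 + 64.4961 + 86.9861) / (19.4743 + 23.2935 + 41.9677) = 190.6708 / 84.7355 = 2.25019

2.250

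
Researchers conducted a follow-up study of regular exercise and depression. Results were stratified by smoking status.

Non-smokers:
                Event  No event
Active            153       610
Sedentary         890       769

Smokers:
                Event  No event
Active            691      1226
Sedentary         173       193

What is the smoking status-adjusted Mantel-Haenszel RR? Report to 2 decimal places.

0.51

RR_MH = Σ(aᵢ·n₀ᵢ/nᵢ) / Σ(cᵢ·n₁ᵢ/nᵢ), with n₁ᵢ = aᵢ+bᵢ (exposed), n₀ᵢ = cᵢ+dᵢ (unexposed), nᵢ = n₁ᵢ+n₀ᵢ.
Stratum 1 (Non-smokers): n₁ = 763, n₀ = 1659, n = 2422; a·n₀/n = 153·1659/2422 = 104.8006; c·n₁/n = 890·763/2422 = 280.3757
Stratum 2 (Smokers): n₁ = 1917, n₀ = 366, n = 2283; a·n₀/n = 691·366/2283 = 110.7779; c·n₁/n = 173·1917/2283 = 145.2654
RR_MH = (104.8006 + 110.7779) / (280.3757 + 145.2654) = 215.5785 / 425.6412 = 0.50648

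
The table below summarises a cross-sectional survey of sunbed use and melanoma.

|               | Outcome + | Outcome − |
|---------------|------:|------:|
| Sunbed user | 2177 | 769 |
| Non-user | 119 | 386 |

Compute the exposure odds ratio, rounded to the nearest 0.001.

Cells: a = 2177, b = 769, c = 119, d = 386.
OR = (a·d)/(b·c) = (2177 × 386) / (769 × 119) = 840322 / 91511 = 9.18274
The odds of melanoma are about 9.18 times as high in the sunbed user group.

9.183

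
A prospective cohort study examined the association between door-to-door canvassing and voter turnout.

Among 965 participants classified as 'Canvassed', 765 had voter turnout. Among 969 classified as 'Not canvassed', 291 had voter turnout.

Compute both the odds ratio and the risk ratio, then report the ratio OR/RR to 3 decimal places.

3.376

From the description: a = 765, b = 200, c = 291, d = 678.
OR = (765·678)/(200·291) = 518670/58200 = 8.91186
Risk in exposed = 765/965 = 0.79275; risk in unexposed = 291/969 = 0.30031; RR = 2.63976
OR/RR = 8.91186 / 2.63976 = 3.37601
The outcome is not rare, so the OR lies further from 1 than the RR.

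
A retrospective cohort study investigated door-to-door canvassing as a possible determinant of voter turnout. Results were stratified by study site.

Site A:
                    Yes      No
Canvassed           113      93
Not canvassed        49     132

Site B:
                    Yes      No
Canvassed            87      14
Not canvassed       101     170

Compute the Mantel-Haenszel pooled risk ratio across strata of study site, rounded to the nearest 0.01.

RR_MH = Σ(aᵢ·n₀ᵢ/nᵢ) / Σ(cᵢ·n₁ᵢ/nᵢ), with n₁ᵢ = aᵢ+bᵢ (exposed), n₀ᵢ = cᵢ+dᵢ (unexposed), nᵢ = n₁ᵢ+n₀ᵢ.
Stratum 1 (Site A): n₁ = 206, n₀ = 181, n = 387; a·n₀/n = 113·181/387 = 52.8501; c·n₁/n = 49·206/387 = 26.0827
Stratum 2 (Site B): n₁ = 101, n₀ = 271, n = 372; a·n₀/n = 87·271/372 = 63.3790; c·n₁/n = 101·101/372 = 27.4220
RR_MH = (52.8501 + 63.3790) / (26.0827 + 27.4220) = 116.2292 / 53.5047 = 2.17232

2.17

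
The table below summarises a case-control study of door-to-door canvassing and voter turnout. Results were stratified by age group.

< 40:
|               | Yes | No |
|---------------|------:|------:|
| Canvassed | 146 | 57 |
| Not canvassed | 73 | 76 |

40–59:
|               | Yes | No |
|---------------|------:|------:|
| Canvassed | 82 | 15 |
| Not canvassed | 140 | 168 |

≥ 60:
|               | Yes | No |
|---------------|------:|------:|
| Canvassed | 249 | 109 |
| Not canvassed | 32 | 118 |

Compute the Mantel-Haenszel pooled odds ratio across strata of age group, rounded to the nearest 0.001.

5.168

OR_MH = Σ(aᵢdᵢ/nᵢ) / Σ(bᵢcᵢ/nᵢ), where nᵢ is the stratum total.
Stratum 1 (< 40): n = 352; a·d/n = 146·76/352 = 31.5227; b·c/n = 57·73/352 = 11.8210
Stratum 2 (40–59): n = 405; a·d/n = 82·168/405 = 34.0148; b·c/n = 15·140/405 = 5.1852
Stratum 3 (≥ 60): n = 508; a·d/n = 249·118/508 = 57.8386; b·c/n = 109·32/508 = 6.8661
OR_MH = (31.5227 + 34.0148 + 57.8386) / (11.8210 + 5.1852 + 6.8661) = 123.3761 / 23.8723 = 5.16816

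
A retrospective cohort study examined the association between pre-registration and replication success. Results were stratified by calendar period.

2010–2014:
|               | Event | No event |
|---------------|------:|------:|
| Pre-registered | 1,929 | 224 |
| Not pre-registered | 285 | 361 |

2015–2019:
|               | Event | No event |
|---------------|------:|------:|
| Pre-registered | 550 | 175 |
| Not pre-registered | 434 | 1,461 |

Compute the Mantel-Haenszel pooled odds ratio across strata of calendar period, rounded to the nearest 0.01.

10.72

OR_MH = Σ(aᵢdᵢ/nᵢ) / Σ(bᵢcᵢ/nᵢ), where nᵢ is the stratum total.
Stratum 1 (2010–2014): n = 2799; a·d/n = 1929·361/2799 = 248.7921; b·c/n = 224·285/2799 = 22.8081
Stratum 2 (2015–2019): n = 2620; a·d/n = 550·1461/2620 = 306.6985; b·c/n = 175·434/2620 = 28.9885
OR_MH = (248.7921 + 306.6985) / (22.8081 + 28.9885) = 555.4905 / 51.7967 = 10.72444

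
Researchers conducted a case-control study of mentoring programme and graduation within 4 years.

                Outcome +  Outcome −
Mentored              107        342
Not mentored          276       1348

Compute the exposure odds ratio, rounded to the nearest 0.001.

Cells: a = 107, b = 342, c = 276, d = 1348.
OR = (a·d)/(b·c) = (107 × 1348) / (342 × 276) = 144236 / 94392 = 1.52805
The odds of graduation within 4 years are about 1.53 times as high in the mentored group.

1.528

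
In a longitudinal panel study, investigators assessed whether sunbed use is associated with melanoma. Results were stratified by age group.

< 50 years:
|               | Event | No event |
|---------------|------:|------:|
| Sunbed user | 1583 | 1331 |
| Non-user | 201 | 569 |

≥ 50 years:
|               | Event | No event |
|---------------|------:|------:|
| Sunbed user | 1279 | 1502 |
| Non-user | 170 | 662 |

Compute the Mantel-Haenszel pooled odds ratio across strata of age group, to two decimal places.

OR_MH = Σ(aᵢdᵢ/nᵢ) / Σ(bᵢcᵢ/nᵢ), where nᵢ is the stratum total.
Stratum 1 (< 50 years): n = 3684; a·d/n = 1583·569/3684 = 244.4970; b·c/n = 1331·201/3684 = 72.6197
Stratum 2 (≥ 50 years): n = 3613; a·d/n = 1279·662/3613 = 234.3476; b·c/n = 1502·170/3613 = 70.6726
OR_MH = (244.4970 + 234.3476) / (72.6197 + 70.6726) = 478.8446 / 143.2923 = 3.34173

3.34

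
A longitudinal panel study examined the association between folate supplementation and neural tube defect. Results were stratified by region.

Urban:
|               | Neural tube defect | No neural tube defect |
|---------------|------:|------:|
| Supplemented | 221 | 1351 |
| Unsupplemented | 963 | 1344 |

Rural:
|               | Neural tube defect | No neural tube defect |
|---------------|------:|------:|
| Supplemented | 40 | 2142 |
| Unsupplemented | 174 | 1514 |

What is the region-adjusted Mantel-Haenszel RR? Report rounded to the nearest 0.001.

0.305

RR_MH = Σ(aᵢ·n₀ᵢ/nᵢ) / Σ(cᵢ·n₁ᵢ/nᵢ), with n₁ᵢ = aᵢ+bᵢ (exposed), n₀ᵢ = cᵢ+dᵢ (unexposed), nᵢ = n₁ᵢ+n₀ᵢ.
Stratum 1 (Urban): n₁ = 1572, n₀ = 2307, n = 3879; a·n₀/n = 221·2307/3879 = 131.4377; c·n₁/n = 963·1572/3879 = 390.2645
Stratum 2 (Rural): n₁ = 2182, n₀ = 1688, n = 3870; a·n₀/n = 40·1688/3870 = 17.4470; c·n₁/n = 174·2182/3870 = 98.1054
RR_MH = (131.4377 + 17.4470) / (390.2645 + 98.1054) = 148.8848 / 488.3699 = 0.30486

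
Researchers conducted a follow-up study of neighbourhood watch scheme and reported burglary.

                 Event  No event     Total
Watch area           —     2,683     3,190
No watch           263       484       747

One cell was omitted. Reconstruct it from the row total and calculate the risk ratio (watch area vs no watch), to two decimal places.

0.45

The missing cell is in the exposed row: 3190 − 2683 = 507.
So a = 507, b = 2683, c = 263, d = 484.
RR = [a/(a+b)] / [c/(c+d)] = (507/3190) / (263/747) = 0.15893/0.35207 = 0.45142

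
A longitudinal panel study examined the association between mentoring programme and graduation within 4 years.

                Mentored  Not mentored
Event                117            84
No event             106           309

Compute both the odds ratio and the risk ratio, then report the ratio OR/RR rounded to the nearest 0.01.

1.65

Reading the table with exposure as columns: a = 117 (Mentored, case), b = 106 (Mentored, non-case), c = 84 (Not mentored, case), d = 309.
OR = (117·309)/(106·84) = 36153/8904 = 4.06031
Risk in exposed = 117/223 = 0.52466; risk in unexposed = 84/393 = 0.21374; RR = 2.45468
OR/RR = 4.06031 / 2.45468 = 1.65411
The outcome is not rare, so the OR lies further from 1 than the RR.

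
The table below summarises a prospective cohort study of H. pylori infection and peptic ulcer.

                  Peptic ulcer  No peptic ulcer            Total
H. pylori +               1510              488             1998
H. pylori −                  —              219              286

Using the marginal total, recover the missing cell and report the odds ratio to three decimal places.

10.114

The missing cell is in the unexposed row: 286 − 219 = 67.
So a = 1510, b = 488, c = 67, d = 219.
OR = (a·d)/(b·c) = (1510 × 219) / (488 × 67) = 330690 / 32696 = 10.11408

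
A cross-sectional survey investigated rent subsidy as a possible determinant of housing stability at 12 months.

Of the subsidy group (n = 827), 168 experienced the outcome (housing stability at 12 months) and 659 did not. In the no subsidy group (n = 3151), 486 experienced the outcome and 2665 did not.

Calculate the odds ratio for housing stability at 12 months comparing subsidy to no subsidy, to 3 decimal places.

From the description: a = 168, b = 659, c = 486, d = 2665.
OR = (a·d)/(b·c) = (168 × 2665) / (659 × 486) = 447720 / 320274 = 1.39793
The odds of housing stability at 12 months are about 1.40 times as high in the subsidy group.

1.398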